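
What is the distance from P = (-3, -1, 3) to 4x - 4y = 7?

distance = |a·x₀ + b·y₀ + c·z₀ - d| / √(a² + b² + c²)
  = |4·(-3) + (-4)·(-1) + 0·3 - 7| / √(4² + (-4)² + 0²)
  = |-12 + 4 + 0 - 7| / √(16 + 16 + 0)
  = |-15| / √32
  = 15 / 5.657
  ≈ 2.652

2.652


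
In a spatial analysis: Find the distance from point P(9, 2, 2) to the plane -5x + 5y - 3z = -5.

distance = |a·x₀ + b·y₀ + c·z₀ - d| / √(a² + b² + c²)
  = |(-5)·9 + 5·2 + (-3)·2 - (-5)| / √((-5)² + 5² + (-3)²)
  = |-45 + 10 - 6 + 5| / √(25 + 25 + 9)
  = |-36| / √59
  = 36 / 7.681
  ≈ 4.687

4.687


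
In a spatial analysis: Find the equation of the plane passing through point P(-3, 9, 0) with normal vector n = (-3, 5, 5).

The plane through P with normal n = (a, b, c) satisfies n·(r - P) = 0,
i.e. ax + by + cz = a·x₀ + b·y₀ + c·z₀.
d = (-3)·(-3) + 5·9 + 5·0
  = 9 + 45 + 0
  = 54
Equation: -3x + 5y + 5z = 54

-3x + 5y + 5z = 54


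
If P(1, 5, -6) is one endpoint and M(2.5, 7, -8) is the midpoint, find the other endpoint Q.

Q = 2M - P
  = (2·2.5 - 1, 2·7 - 5, 2·(-8) - (-6))
  = (5 - 1, 14 - 5, -16 + 6)
  = (4, 9, -10)

(4, 9, -10)


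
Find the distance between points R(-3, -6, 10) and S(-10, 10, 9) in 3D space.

d = √[(x₂-x₁)² + (y₂-y₁)² + (z₂-z₁)²]
  = √[(-7)² + 16² + (-1)²]
  = √[49 + 256 + 1]
  = √306
  ≈ 17.49

17.49


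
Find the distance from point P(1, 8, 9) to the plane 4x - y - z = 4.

distance = |a·x₀ + b·y₀ + c·z₀ - d| / √(a² + b² + c²)
  = |4·1 + (-1)·8 + (-1)·9 - 4| / √(4² + (-1)² + (-1)²)
  = |4 - 8 - 9 - 4| / √(16 + 1 + 1)
  = |-17| / √18
  = 17 / 4.243
  ≈ 4.007

4.007


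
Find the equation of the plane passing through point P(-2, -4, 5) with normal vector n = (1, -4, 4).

The plane through P with normal n = (a, b, c) satisfies n·(r - P) = 0,
i.e. ax + by + cz = a·x₀ + b·y₀ + c·z₀.
d = 1·(-2) + (-4)·(-4) + 4·5
  = -2 + 16 + 20
  = 34
Equation: x - 4y + 4z = 34

x - 4y + 4z = 34


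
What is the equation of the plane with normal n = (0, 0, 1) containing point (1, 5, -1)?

The plane through P with normal n = (a, b, c) satisfies n·(r - P) = 0,
i.e. ax + by + cz = a·x₀ + b·y₀ + c·z₀.
d = 0·1 + 0·5 + 1·(-1)
  = 0 + 0 - 1
  = -1
Equation: z = -1

z = -1


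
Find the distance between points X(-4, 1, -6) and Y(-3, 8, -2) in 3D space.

d = √[(x₂-x₁)² + (y₂-y₁)² + (z₂-z₁)²]
  = √[1² + 7² + 4²]
  = √[1 + 49 + 16]
  = √66
  ≈ 8.124

8.124


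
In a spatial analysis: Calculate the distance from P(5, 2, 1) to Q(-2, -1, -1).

d = √[(x₂-x₁)² + (y₂-y₁)² + (z₂-z₁)²]
  = √[(-7)² + (-3)² + (-2)²]
  = √[49 + 9 + 4]
  = √62
  ≈ 7.874

7.874


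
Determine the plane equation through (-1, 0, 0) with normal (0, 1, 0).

The plane through P with normal n = (a, b, c) satisfies n·(r - P) = 0,
i.e. ax + by + cz = a·x₀ + b·y₀ + c·z₀.
d = 0·(-1) + 1·0 + 0·0
  = 0 + 0 + 0
  = 0
Equation: y = 0

y = 0


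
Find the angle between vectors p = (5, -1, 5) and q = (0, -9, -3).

p·q = 5·0 + (-1)·(-9) + 5·(-3) = 0 + 9 - 15 = -6
|p| = √(5² + (-1)² + 5²) = √51 ≈ 7.141
|q| = √(0² + (-9)² + (-3)²) = √90 ≈ 9.487
cos θ = (p·q)/(|p||q|) = -6/(7.141·9.487) ≈ -0.08856
θ = arccos(-0.08856) ≈ 95.08°

95.08°


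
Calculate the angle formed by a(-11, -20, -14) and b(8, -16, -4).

a·b = (-11)·8 + (-20)·(-16) + (-14)·(-4) = -88 + 320 + 56 = 288
|a| = √((-11)² + (-20)² + (-14)²) = √717 ≈ 26.78
|b| = √(8² + (-16)² + (-4)²) = √336 ≈ 18.33
cos θ = (a·b)/(|a||b|) = 288/(26.78·18.33) ≈ 0.5868
θ = arccos(0.5868) ≈ 54.07°

54.07°


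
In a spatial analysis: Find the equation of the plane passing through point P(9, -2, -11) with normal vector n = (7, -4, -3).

The plane through P with normal n = (a, b, c) satisfies n·(r - P) = 0,
i.e. ax + by + cz = a·x₀ + b·y₀ + c·z₀.
d = 7·9 + (-4)·(-2) + (-3)·(-11)
  = 63 + 8 + 33
  = 104
Equation: 7x - 4y - 3z = 104

7x - 4y - 3z = 104


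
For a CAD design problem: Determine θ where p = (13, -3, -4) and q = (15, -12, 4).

p·q = 13·15 + (-3)·(-12) + (-4)·4 = 195 + 36 - 16 = 215
|p| = √(13² + (-3)² + (-4)²) = √194 ≈ 13.93
|q| = √(15² + (-12)² + 4²) = √385 ≈ 19.62
cos θ = (p·q)/(|p||q|) = 215/(13.93·19.62) ≈ 0.7867
θ = arccos(0.7867) ≈ 38.12°

38.12°


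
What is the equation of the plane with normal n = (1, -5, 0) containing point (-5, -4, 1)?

The plane through P with normal n = (a, b, c) satisfies n·(r - P) = 0,
i.e. ax + by + cz = a·x₀ + b·y₀ + c·z₀.
d = 1·(-5) + (-5)·(-4) + 0·1
  = -5 + 20 + 0
  = 15
Equation: x - 5y = 15

x - 5y = 15


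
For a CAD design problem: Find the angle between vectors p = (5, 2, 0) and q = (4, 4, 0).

p·q = 5·4 + 2·4 + 0·0 = 20 + 8 + 0 = 28
|p| = √(5² + 2² + 0²) = √29 ≈ 5.385
|q| = √(4² + 4² + 0²) = √32 ≈ 5.657
cos θ = (p·q)/(|p||q|) = 28/(5.385·5.657) ≈ 0.9191
θ = arccos(0.9191) ≈ 23.2°

23.2°


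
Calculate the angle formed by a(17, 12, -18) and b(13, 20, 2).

a·b = 17·13 + 12·20 + (-18)·2 = 221 + 240 - 36 = 425
|a| = √(17² + 12² + (-18)²) = √757 ≈ 27.51
|b| = √(13² + 20² + 2²) = √573 ≈ 23.94
cos θ = (a·b)/(|a||b|) = 425/(27.51·23.94) ≈ 0.6453
θ = arccos(0.6453) ≈ 49.81°

49.81°


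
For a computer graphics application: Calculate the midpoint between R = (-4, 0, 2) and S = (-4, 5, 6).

M = ((x₁+x₂)/2, (y₁+y₂)/2, (z₁+z₂)/2)
  = ((-4 - 4)/2, (0 + 5)/2, (2 + 6)/2)
  = (-8/2, 5/2, 8/2)
  = (-4, 2.5, 4)

(-4, 2.5, 4)


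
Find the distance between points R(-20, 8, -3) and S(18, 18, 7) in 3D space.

d = √[(x₂-x₁)² + (y₂-y₁)² + (z₂-z₁)²]
  = √[38² + 10² + 10²]
  = √[1444 + 100 + 100]
  = √1644
  ≈ 40.55

40.55


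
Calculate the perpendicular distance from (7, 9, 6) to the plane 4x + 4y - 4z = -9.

distance = |a·x₀ + b·y₀ + c·z₀ - d| / √(a² + b² + c²)
  = |4·7 + 4·9 + (-4)·6 - (-9)| / √(4² + 4² + (-4)²)
  = |28 + 36 - 24 + 9| / √(16 + 16 + 16)
  = |49| / √48
  = 49 / 6.928
  ≈ 7.073

7.073


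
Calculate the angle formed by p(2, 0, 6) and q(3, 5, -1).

p·q = 2·3 + 0·5 + 6·(-1) = 6 + 0 - 6 = 0
|p| = √(2² + 0² + 6²) = √40 ≈ 6.325
|q| = √(3² + 5² + (-1)²) = √35 ≈ 5.916
cos θ = (p·q)/(|p||q|) = 0/(6.325·5.916) ≈ 0
θ = arccos(0) ≈ 90°

90°


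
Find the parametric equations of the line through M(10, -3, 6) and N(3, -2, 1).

Direction vector d = N - M = (3 - 10, -2 + 3, 1 - 6) = (-7, 1, -5)
Parametric form r = M + t·d:
x = 10 - 7t, y = -3 + t, z = 6 - 5t

x = 10 - 7t, y = -3 + t, z = 6 - 5t


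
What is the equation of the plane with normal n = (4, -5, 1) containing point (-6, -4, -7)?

The plane through P with normal n = (a, b, c) satisfies n·(r - P) = 0,
i.e. ax + by + cz = a·x₀ + b·y₀ + c·z₀.
d = 4·(-6) + (-5)·(-4) + 1·(-7)
  = -24 + 20 - 7
  = -11
Equation: 4x - 5y + z = -11

4x - 5y + z = -11


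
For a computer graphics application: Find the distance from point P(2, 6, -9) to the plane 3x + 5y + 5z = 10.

distance = |a·x₀ + b·y₀ + c·z₀ - d| / √(a² + b² + c²)
  = |3·2 + 5·6 + 5·(-9) - 10| / √(3² + 5² + 5²)
  = |6 + 30 - 45 - 10| / √(9 + 25 + 25)
  = |-19| / √59
  = 19 / 7.681
  ≈ 2.474

2.474


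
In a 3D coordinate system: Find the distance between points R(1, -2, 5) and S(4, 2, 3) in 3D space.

d = √[(x₂-x₁)² + (y₂-y₁)² + (z₂-z₁)²]
  = √[3² + 4² + (-2)²]
  = √[9 + 16 + 4]
  = √29
  ≈ 5.385

5.385


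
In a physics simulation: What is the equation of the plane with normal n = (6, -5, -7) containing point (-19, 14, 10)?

The plane through P with normal n = (a, b, c) satisfies n·(r - P) = 0,
i.e. ax + by + cz = a·x₀ + b·y₀ + c·z₀.
d = 6·(-19) + (-5)·14 + (-7)·10
  = -114 - 70 - 70
  = -254
Equation: 6x - 5y - 7z = -254

6x - 5y - 7z = -254


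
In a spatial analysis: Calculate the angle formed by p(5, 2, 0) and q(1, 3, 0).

p·q = 5·1 + 2·3 + 0·0 = 5 + 6 + 0 = 11
|p| = √(5² + 2² + 0²) = √29 ≈ 5.385
|q| = √(1² + 3² + 0²) = √10 ≈ 3.162
cos θ = (p·q)/(|p||q|) = 11/(5.385·3.162) ≈ 0.6459
θ = arccos(0.6459) ≈ 49.76°

49.76°


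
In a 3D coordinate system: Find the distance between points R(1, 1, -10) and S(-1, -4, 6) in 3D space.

d = √[(x₂-x₁)² + (y₂-y₁)² + (z₂-z₁)²]
  = √[(-2)² + (-5)² + 16²]
  = √[4 + 25 + 256]
  = √285
  ≈ 16.88

16.88


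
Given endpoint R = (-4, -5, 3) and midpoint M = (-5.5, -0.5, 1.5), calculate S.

S = 2M - R
  = (2·(-5.5) - (-4), 2·(-0.5) - (-5), 2·1.5 - 3)
  = (-11 + 4, -1 + 5, 3 - 3)
  = (-7, 4, 0)

(-7, 4, 0)


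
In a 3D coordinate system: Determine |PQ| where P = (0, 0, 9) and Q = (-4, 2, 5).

d = √[(x₂-x₁)² + (y₂-y₁)² + (z₂-z₁)²]
  = √[(-4)² + 2² + (-4)²]
  = √[16 + 4 + 16]
  = √36
  ≈ 6

6


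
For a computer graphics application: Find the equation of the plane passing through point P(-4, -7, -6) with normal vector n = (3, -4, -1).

The plane through P with normal n = (a, b, c) satisfies n·(r - P) = 0,
i.e. ax + by + cz = a·x₀ + b·y₀ + c·z₀.
d = 3·(-4) + (-4)·(-7) + (-1)·(-6)
  = -12 + 28 + 6
  = 22
Equation: 3x - 4y - z = 22

3x - 4y - z = 22


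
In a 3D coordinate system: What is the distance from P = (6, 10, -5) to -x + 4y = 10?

distance = |a·x₀ + b·y₀ + c·z₀ - d| / √(a² + b² + c²)
  = |(-1)·6 + 4·10 + 0·(-5) - 10| / √((-1)² + 4² + 0²)
  = |-6 + 40 + 0 - 10| / √(1 + 16 + 0)
  = |24| / √17
  = 24 / 4.123
  ≈ 5.821

5.821


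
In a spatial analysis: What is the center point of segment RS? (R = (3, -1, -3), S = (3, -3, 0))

M = ((x₁+x₂)/2, (y₁+y₂)/2, (z₁+z₂)/2)
  = ((3 + 3)/2, (-1 - 3)/2, (-3 + 0)/2)
  = (6/2, -4/2, -3/2)
  = (3, -2, -1.5)

(3, -2, -1.5)


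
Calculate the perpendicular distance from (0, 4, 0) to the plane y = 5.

distance = |a·x₀ + b·y₀ + c·z₀ - d| / √(a² + b² + c²)
  = |0·0 + 1·4 + 0·0 - 5| / √(0² + 1² + 0²)
  = |0 + 4 + 0 - 5| / √(0 + 1 + 0)
  = |-1| / √1
  = 1 / 1
  ≈ 1

1


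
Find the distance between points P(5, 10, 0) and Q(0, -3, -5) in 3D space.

d = √[(x₂-x₁)² + (y₂-y₁)² + (z₂-z₁)²]
  = √[(-5)² + (-13)² + (-5)²]
  = √[25 + 169 + 25]
  = √219
  ≈ 14.8

14.8


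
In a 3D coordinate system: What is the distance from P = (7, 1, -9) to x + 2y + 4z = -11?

distance = |a·x₀ + b·y₀ + c·z₀ - d| / √(a² + b² + c²)
  = |1·7 + 2·1 + 4·(-9) - (-11)| / √(1² + 2² + 4²)
  = |7 + 2 - 36 + 11| / √(1 + 4 + 16)
  = |-16| / √21
  = 16 / 4.583
  ≈ 3.491

3.491


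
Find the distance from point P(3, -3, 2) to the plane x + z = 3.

distance = |a·x₀ + b·y₀ + c·z₀ - d| / √(a² + b² + c²)
  = |1·3 + 0·(-3) + 1·2 - 3| / √(1² + 0² + 1²)
  = |3 + 0 + 2 - 3| / √(1 + 0 + 1)
  = |2| / √2
  = 2 / 1.414
  ≈ 1.414

1.414


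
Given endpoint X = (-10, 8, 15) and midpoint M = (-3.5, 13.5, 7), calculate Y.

Y = 2M - X
  = (2·(-3.5) - (-10), 2·13.5 - 8, 2·7 - 15)
  = (-7 + 10, 27 - 8, 14 - 15)
  = (3, 19, -1)

(3, 19, -1)


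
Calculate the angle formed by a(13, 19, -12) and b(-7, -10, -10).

a·b = 13·(-7) + 19·(-10) + (-12)·(-10) = -91 - 190 + 120 = -161
|a| = √(13² + 19² + (-12)²) = √674 ≈ 25.96
|b| = √((-7)² + (-10)² + (-10)²) = √249 ≈ 15.78
cos θ = (a·b)/(|a||b|) = -161/(25.96·15.78) ≈ -0.393
θ = arccos(-0.393) ≈ 113.1°

113.1°


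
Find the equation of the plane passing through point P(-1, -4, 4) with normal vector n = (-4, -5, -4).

The plane through P with normal n = (a, b, c) satisfies n·(r - P) = 0,
i.e. ax + by + cz = a·x₀ + b·y₀ + c·z₀.
d = (-4)·(-1) + (-5)·(-4) + (-4)·4
  = 4 + 20 - 16
  = 8
Equation: -4x - 5y - 4z = 8

-4x - 5y - 4z = 8


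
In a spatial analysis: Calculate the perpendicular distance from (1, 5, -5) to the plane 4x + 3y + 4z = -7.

distance = |a·x₀ + b·y₀ + c·z₀ - d| / √(a² + b² + c²)
  = |4·1 + 3·5 + 4·(-5) - (-7)| / √(4² + 3² + 4²)
  = |4 + 15 - 20 + 7| / √(16 + 9 + 16)
  = |6| / √41
  = 6 / 6.403
  ≈ 0.937

0.937


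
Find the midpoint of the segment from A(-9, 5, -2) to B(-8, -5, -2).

M = ((x₁+x₂)/2, (y₁+y₂)/2, (z₁+z₂)/2)
  = ((-9 - 8)/2, (5 - 5)/2, (-2 - 2)/2)
  = (-17/2, 0/2, -4/2)
  = (-8.5, 0, -2)

(-8.5, 0, -2)


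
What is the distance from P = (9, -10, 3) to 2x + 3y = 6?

distance = |a·x₀ + b·y₀ + c·z₀ - d| / √(a² + b² + c²)
  = |2·9 + 3·(-10) + 0·3 - 6| / √(2² + 3² + 0²)
  = |18 - 30 + 0 - 6| / √(4 + 9 + 0)
  = |-18| / √13
  = 18 / 3.606
  ≈ 4.992

4.992


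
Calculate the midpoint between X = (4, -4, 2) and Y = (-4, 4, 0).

M = ((x₁+x₂)/2, (y₁+y₂)/2, (z₁+z₂)/2)
  = ((4 - 4)/2, (-4 + 4)/2, (2 + 0)/2)
  = (0/2, 0/2, 2/2)
  = (0, 0, 1)

(0, 0, 1)


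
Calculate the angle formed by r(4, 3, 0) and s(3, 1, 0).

r·s = 4·3 + 3·1 + 0·0 = 12 + 3 + 0 = 15
|r| = √(4² + 3² + 0²) = √25 ≈ 5
|s| = √(3² + 1² + 0²) = √10 ≈ 3.162
cos θ = (r·s)/(|r||s|) = 15/(5·3.162) ≈ 0.9487
θ = arccos(0.9487) ≈ 18.43°

18.43°


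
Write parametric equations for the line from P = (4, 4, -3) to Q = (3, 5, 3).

Direction vector d = Q - P = (3 - 4, 5 - 4, 3 + 3) = (-1, 1, 6)
Parametric form r = P + t·d:
x = 4 - t, y = 4 + t, z = -3 + 6t

x = 4 - t, y = 4 + t, z = -3 + 6t


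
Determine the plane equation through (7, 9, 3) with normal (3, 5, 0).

The plane through P with normal n = (a, b, c) satisfies n·(r - P) = 0,
i.e. ax + by + cz = a·x₀ + b·y₀ + c·z₀.
d = 3·7 + 5·9 + 0·3
  = 21 + 45 + 0
  = 66
Equation: 3x + 5y = 66

3x + 5y = 66


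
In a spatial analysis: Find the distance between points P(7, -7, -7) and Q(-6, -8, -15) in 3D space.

d = √[(x₂-x₁)² + (y₂-y₁)² + (z₂-z₁)²]
  = √[(-13)² + (-1)² + (-8)²]
  = √[169 + 1 + 64]
  = √234
  ≈ 15.3

15.3


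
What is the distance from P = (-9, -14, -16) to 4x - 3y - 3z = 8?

distance = |a·x₀ + b·y₀ + c·z₀ - d| / √(a² + b² + c²)
  = |4·(-9) + (-3)·(-14) + (-3)·(-16) - 8| / √(4² + (-3)² + (-3)²)
  = |-36 + 42 + 48 - 8| / √(16 + 9 + 9)
  = |46| / √34
  = 46 / 5.831
  ≈ 7.889

7.889


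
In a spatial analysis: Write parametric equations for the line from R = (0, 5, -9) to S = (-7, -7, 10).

Direction vector d = S - R = (-7 + 0, -7 - 5, 10 + 9) = (-7, -12, 19)
Parametric form r = R + t·d:
x = 0 - 7t, y = 5 - 12t, z = -9 + 19t

x = 0 - 7t, y = 5 - 12t, z = -9 + 19t


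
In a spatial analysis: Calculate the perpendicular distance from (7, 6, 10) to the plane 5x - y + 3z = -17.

distance = |a·x₀ + b·y₀ + c·z₀ - d| / √(a² + b² + c²)
  = |5·7 + (-1)·6 + 3·10 - (-17)| / √(5² + (-1)² + 3²)
  = |35 - 6 + 30 + 17| / √(25 + 1 + 9)
  = |76| / √35
  = 76 / 5.916
  ≈ 12.85

12.85


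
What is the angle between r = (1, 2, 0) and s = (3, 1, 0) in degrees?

r·s = 1·3 + 2·1 + 0·0 = 3 + 2 + 0 = 5
|r| = √(1² + 2² + 0²) = √5 ≈ 2.236
|s| = √(3² + 1² + 0²) = √10 ≈ 3.162
cos θ = (r·s)/(|r||s|) = 5/(2.236·3.162) ≈ 0.7071
θ = arccos(0.7071) ≈ 45°

45°


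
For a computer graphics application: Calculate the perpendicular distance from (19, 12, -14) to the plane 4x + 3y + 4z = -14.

distance = |a·x₀ + b·y₀ + c·z₀ - d| / √(a² + b² + c²)
  = |4·19 + 3·12 + 4·(-14) - (-14)| / √(4² + 3² + 4²)
  = |76 + 36 - 56 + 14| / √(16 + 9 + 16)
  = |70| / √41
  = 70 / 6.403
  ≈ 10.93

10.93


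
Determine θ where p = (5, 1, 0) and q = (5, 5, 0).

p·q = 5·5 + 1·5 + 0·0 = 25 + 5 + 0 = 30
|p| = √(5² + 1² + 0²) = √26 ≈ 5.099
|q| = √(5² + 5² + 0²) = √50 ≈ 7.071
cos θ = (p·q)/(|p||q|) = 30/(5.099·7.071) ≈ 0.8321
θ = arccos(0.8321) ≈ 33.69°

33.69°


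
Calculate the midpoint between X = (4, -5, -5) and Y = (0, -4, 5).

M = ((x₁+x₂)/2, (y₁+y₂)/2, (z₁+z₂)/2)
  = ((4 + 0)/2, (-5 - 4)/2, (-5 + 5)/2)
  = (4/2, -9/2, 0/2)
  = (2, -4.5, 0)

(2, -4.5, 0)


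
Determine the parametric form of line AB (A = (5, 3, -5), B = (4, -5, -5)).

Direction vector d = B - A = (4 - 5, -5 - 3, -5 + 5) = (-1, -8, 0)
Parametric form r = A + t·d:
x = 5 - t, y = 3 - 8t, z = -5

x = 5 - t, y = 3 - 8t, z = -5


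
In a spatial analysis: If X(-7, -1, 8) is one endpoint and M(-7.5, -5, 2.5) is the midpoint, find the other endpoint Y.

Y = 2M - X
  = (2·(-7.5) - (-7), 2·(-5) - (-1), 2·2.5 - 8)
  = (-15 + 7, -10 + 1, 5 - 8)
  = (-8, -9, -3)

(-8, -9, -3)


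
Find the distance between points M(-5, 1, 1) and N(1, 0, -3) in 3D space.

d = √[(x₂-x₁)² + (y₂-y₁)² + (z₂-z₁)²]
  = √[6² + (-1)² + (-4)²]
  = √[36 + 1 + 16]
  = √53
  ≈ 7.28

7.28


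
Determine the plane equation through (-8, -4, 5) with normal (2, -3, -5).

The plane through P with normal n = (a, b, c) satisfies n·(r - P) = 0,
i.e. ax + by + cz = a·x₀ + b·y₀ + c·z₀.
d = 2·(-8) + (-3)·(-4) + (-5)·5
  = -16 + 12 - 25
  = -29
Equation: 2x - 3y - 5z = -29

2x - 3y - 5z = -29


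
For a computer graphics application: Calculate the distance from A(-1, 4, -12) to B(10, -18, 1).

d = √[(x₂-x₁)² + (y₂-y₁)² + (z₂-z₁)²]
  = √[11² + (-22)² + 13²]
  = √[121 + 484 + 169]
  = √774
  ≈ 27.82

27.82


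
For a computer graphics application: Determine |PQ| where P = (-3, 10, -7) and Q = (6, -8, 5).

d = √[(x₂-x₁)² + (y₂-y₁)² + (z₂-z₁)²]
  = √[9² + (-18)² + 12²]
  = √[81 + 324 + 144]
  = √549
  ≈ 23.43

23.43


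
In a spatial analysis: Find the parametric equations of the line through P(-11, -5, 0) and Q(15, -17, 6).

Direction vector d = Q - P = (15 + 11, -17 + 5, 6 + 0) = (26, -12, 6)
Parametric form r = P + t·d:
x = -11 + 26t, y = -5 - 12t, z = 0 + 6t

x = -11 + 26t, y = -5 - 12t, z = 0 + 6t


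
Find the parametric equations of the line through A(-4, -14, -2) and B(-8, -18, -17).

Direction vector d = B - A = (-8 + 4, -18 + 14, -17 + 2) = (-4, -4, -15)
Parametric form r = A + t·d:
x = -4 - 4t, y = -14 - 4t, z = -2 - 15t

x = -4 - 4t, y = -14 - 4t, z = -2 - 15t


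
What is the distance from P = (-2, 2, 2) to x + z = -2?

distance = |a·x₀ + b·y₀ + c·z₀ - d| / √(a² + b² + c²)
  = |1·(-2) + 0·2 + 1·2 - (-2)| / √(1² + 0² + 1²)
  = |-2 + 0 + 2 + 2| / √(1 + 0 + 1)
  = |2| / √2
  = 2 / 1.414
  ≈ 1.414

1.414


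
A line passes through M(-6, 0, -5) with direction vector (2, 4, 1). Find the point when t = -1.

P(t) = M + t·d
  = (-6 + 2·(-1), 0 + 4·(-1), -5 + 1·(-1))
  = (-6 - 2, 0 - 4, -5 - 1)
  = (-8, -4, -6)

(-8, -4, -6)


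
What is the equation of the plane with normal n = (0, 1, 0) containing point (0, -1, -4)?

The plane through P with normal n = (a, b, c) satisfies n·(r - P) = 0,
i.e. ax + by + cz = a·x₀ + b·y₀ + c·z₀.
d = 0·0 + 1·(-1) + 0·(-4)
  = 0 - 1 + 0
  = -1
Equation: y = -1

y = -1


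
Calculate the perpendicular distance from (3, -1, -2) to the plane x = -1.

distance = |a·x₀ + b·y₀ + c·z₀ - d| / √(a² + b² + c²)
  = |1·3 + 0·(-1) + 0·(-2) - (-1)| / √(1² + 0² + 0²)
  = |3 + 0 + 0 + 1| / √(1 + 0 + 0)
  = |4| / √1
  = 4 / 1
  ≈ 4

4


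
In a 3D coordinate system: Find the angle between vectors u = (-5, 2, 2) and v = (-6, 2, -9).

u·v = (-5)·(-6) + 2·2 + 2·(-9) = 30 + 4 - 18 = 16
|u| = √((-5)² + 2² + 2²) = √33 ≈ 5.745
|v| = √((-6)² + 2² + (-9)²) = √121 ≈ 11
cos θ = (u·v)/(|u||v|) = 16/(5.745·11) ≈ 0.2532
θ = arccos(0.2532) ≈ 75.33°

75.33°


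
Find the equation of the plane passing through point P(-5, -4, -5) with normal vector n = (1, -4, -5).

The plane through P with normal n = (a, b, c) satisfies n·(r - P) = 0,
i.e. ax + by + cz = a·x₀ + b·y₀ + c·z₀.
d = 1·(-5) + (-4)·(-4) + (-5)·(-5)
  = -5 + 16 + 25
  = 36
Equation: x - 4y - 5z = 36

x - 4y - 5z = 36


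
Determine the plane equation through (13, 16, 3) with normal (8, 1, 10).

The plane through P with normal n = (a, b, c) satisfies n·(r - P) = 0,
i.e. ax + by + cz = a·x₀ + b·y₀ + c·z₀.
d = 8·13 + 1·16 + 10·3
  = 104 + 16 + 30
  = 150
Equation: 8x + y + 10z = 150

8x + y + 10z = 150


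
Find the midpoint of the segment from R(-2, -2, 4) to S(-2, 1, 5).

M = ((x₁+x₂)/2, (y₁+y₂)/2, (z₁+z₂)/2)
  = ((-2 - 2)/2, (-2 + 1)/2, (4 + 5)/2)
  = (-4/2, -1/2, 9/2)
  = (-2, -0.5, 4.5)

(-2, -0.5, 4.5)


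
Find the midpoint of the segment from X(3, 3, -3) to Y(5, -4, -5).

M = ((x₁+x₂)/2, (y₁+y₂)/2, (z₁+z₂)/2)
  = ((3 + 5)/2, (3 - 4)/2, (-3 - 5)/2)
  = (8/2, -1/2, -8/2)
  = (4, -0.5, -4)

(4, -0.5, -4)


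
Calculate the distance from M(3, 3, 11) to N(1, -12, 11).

d = √[(x₂-x₁)² + (y₂-y₁)² + (z₂-z₁)²]
  = √[(-2)² + (-15)² + 0²]
  = √[4 + 225 + 0]
  = √229
  ≈ 15.13

15.13


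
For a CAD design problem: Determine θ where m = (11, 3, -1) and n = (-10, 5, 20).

m·n = 11·(-10) + 3·5 + (-1)·20 = -110 + 15 - 20 = -115
|m| = √(11² + 3² + (-1)²) = √131 ≈ 11.45
|n| = √((-10)² + 5² + 20²) = √525 ≈ 22.91
cos θ = (m·n)/(|m||n|) = -115/(11.45·22.91) ≈ -0.4385
θ = arccos(-0.4385) ≈ 116°

116°


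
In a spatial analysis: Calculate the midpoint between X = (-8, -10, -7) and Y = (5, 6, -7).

M = ((x₁+x₂)/2, (y₁+y₂)/2, (z₁+z₂)/2)
  = ((-8 + 5)/2, (-10 + 6)/2, (-7 - 7)/2)
  = (-3/2, -4/2, -14/2)
  = (-1.5, -2, -7)

(-1.5, -2, -7)


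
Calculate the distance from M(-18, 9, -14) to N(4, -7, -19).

d = √[(x₂-x₁)² + (y₂-y₁)² + (z₂-z₁)²]
  = √[22² + (-16)² + (-5)²]
  = √[484 + 256 + 25]
  = √765
  ≈ 27.66

27.66


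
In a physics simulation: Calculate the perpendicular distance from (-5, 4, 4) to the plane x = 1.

distance = |a·x₀ + b·y₀ + c·z₀ - d| / √(a² + b² + c²)
  = |1·(-5) + 0·4 + 0·4 - 1| / √(1² + 0² + 0²)
  = |-5 + 0 + 0 - 1| / √(1 + 0 + 0)
  = |-6| / √1
  = 6 / 1
  ≈ 6

6


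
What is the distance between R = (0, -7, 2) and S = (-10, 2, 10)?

d = √[(x₂-x₁)² + (y₂-y₁)² + (z₂-z₁)²]
  = √[(-10)² + 9² + 8²]
  = √[100 + 81 + 64]
  = √245
  ≈ 15.65

15.65


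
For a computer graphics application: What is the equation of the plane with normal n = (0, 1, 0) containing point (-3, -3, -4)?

The plane through P with normal n = (a, b, c) satisfies n·(r - P) = 0,
i.e. ax + by + cz = a·x₀ + b·y₀ + c·z₀.
d = 0·(-3) + 1·(-3) + 0·(-4)
  = 0 - 3 + 0
  = -3
Equation: y = -3

y = -3


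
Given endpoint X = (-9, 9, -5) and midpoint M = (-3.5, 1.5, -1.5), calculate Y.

Y = 2M - X
  = (2·(-3.5) - (-9), 2·1.5 - 9, 2·(-1.5) - (-5))
  = (-7 + 9, 3 - 9, -3 + 5)
  = (2, -6, 2)

(2, -6, 2)


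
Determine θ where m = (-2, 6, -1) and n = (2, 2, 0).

m·n = (-2)·2 + 6·2 + (-1)·0 = -4 + 12 + 0 = 8
|m| = √((-2)² + 6² + (-1)²) = √41 ≈ 6.403
|n| = √(2² + 2² + 0²) = √8 ≈ 2.828
cos θ = (m·n)/(|m||n|) = 8/(6.403·2.828) ≈ 0.4417
θ = arccos(0.4417) ≈ 63.79°

63.79°


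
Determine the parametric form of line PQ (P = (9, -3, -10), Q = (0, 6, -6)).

Direction vector d = Q - P = (0 - 9, 6 + 3, -6 + 10) = (-9, 9, 4)
Parametric form r = P + t·d:
x = 9 - 9t, y = -3 + 9t, z = -10 + 4t

x = 9 - 9t, y = -3 + 9t, z = -10 + 4t


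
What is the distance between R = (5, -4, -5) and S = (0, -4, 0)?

d = √[(x₂-x₁)² + (y₂-y₁)² + (z₂-z₁)²]
  = √[(-5)² + 0² + 5²]
  = √[25 + 0 + 25]
  = √50
  ≈ 7.071

7.071


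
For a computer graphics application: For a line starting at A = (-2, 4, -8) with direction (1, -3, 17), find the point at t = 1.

P(t) = A + t·d
  = (-2 + 1·1, 4 + (-3)·1, -8 + 17·1)
  = (-2 + 1, 4 - 3, -8 + 17)
  = (-1, 1, 9)

(-1, 1, 9)


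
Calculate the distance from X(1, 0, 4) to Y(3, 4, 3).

d = √[(x₂-x₁)² + (y₂-y₁)² + (z₂-z₁)²]
  = √[2² + 4² + (-1)²]
  = √[4 + 16 + 1]
  = √21
  ≈ 4.583

4.583


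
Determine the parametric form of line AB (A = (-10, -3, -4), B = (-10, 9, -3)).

Direction vector d = B - A = (-10 + 10, 9 + 3, -3 + 4) = (0, 12, 1)
Parametric form r = A + t·d:
x = -10, y = -3 + 12t, z = -4 + t

x = -10, y = -3 + 12t, z = -4 + t


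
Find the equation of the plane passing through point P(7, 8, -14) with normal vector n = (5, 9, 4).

The plane through P with normal n = (a, b, c) satisfies n·(r - P) = 0,
i.e. ax + by + cz = a·x₀ + b·y₀ + c·z₀.
d = 5·7 + 9·8 + 4·(-14)
  = 35 + 72 - 56
  = 51
Equation: 5x + 9y + 4z = 51

5x + 9y + 4z = 51


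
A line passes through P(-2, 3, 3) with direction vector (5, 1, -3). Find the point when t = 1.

P(t) = P + t·d
  = (-2 + 5·1, 3 + 1·1, 3 + (-3)·1)
  = (-2 + 5, 3 + 1, 3 - 3)
  = (3, 4, 0)

(3, 4, 0)


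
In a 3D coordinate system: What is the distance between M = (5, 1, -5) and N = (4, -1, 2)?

d = √[(x₂-x₁)² + (y₂-y₁)² + (z₂-z₁)²]
  = √[(-1)² + (-2)² + 7²]
  = √[1 + 4 + 49]
  = √54
  ≈ 7.348

7.348


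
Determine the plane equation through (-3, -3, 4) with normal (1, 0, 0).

The plane through P with normal n = (a, b, c) satisfies n·(r - P) = 0,
i.e. ax + by + cz = a·x₀ + b·y₀ + c·z₀.
d = 1·(-3) + 0·(-3) + 0·4
  = -3 + 0 + 0
  = -3
Equation: x = -3

x = -3


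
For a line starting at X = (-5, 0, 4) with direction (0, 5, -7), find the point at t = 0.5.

P(t) = X + t·d
  = (-5 + 0·0.5, 0 + 5·0.5, 4 + (-7)·0.5)
  = (-5 + 0, 0 + 2.5, 4 - 3.5)
  = (-5, 2.5, 0.5)

(-5, 2.5, 0.5)


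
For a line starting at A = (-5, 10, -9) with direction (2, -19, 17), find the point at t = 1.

P(t) = A + t·d
  = (-5 + 2·1, 10 + (-19)·1, -9 + 17·1)
  = (-5 + 2, 10 - 19, -9 + 17)
  = (-3, -9, 8)

(-3, -9, 8)


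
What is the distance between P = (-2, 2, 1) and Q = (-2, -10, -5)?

d = √[(x₂-x₁)² + (y₂-y₁)² + (z₂-z₁)²]
  = √[0² + (-12)² + (-6)²]
  = √[0 + 144 + 36]
  = √180
  ≈ 13.42

13.42


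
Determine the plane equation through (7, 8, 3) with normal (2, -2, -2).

The plane through P with normal n = (a, b, c) satisfies n·(r - P) = 0,
i.e. ax + by + cz = a·x₀ + b·y₀ + c·z₀.
d = 2·7 + (-2)·8 + (-2)·3
  = 14 - 16 - 6
  = -8
Equation: 2x - 2y - 2z = -8

2x - 2y - 2z = -8


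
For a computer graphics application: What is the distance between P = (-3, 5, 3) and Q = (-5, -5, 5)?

d = √[(x₂-x₁)² + (y₂-y₁)² + (z₂-z₁)²]
  = √[(-2)² + (-10)² + 2²]
  = √[4 + 100 + 4]
  = √108
  ≈ 10.39

10.39


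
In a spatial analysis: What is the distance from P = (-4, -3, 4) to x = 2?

distance = |a·x₀ + b·y₀ + c·z₀ - d| / √(a² + b² + c²)
  = |1·(-4) + 0·(-3) + 0·4 - 2| / √(1² + 0² + 0²)
  = |-4 + 0 + 0 - 2| / √(1 + 0 + 0)
  = |-6| / √1
  = 6 / 1
  ≈ 6

6


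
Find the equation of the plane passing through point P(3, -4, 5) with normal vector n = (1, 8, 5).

The plane through P with normal n = (a, b, c) satisfies n·(r - P) = 0,
i.e. ax + by + cz = a·x₀ + b·y₀ + c·z₀.
d = 1·3 + 8·(-4) + 5·5
  = 3 - 32 + 25
  = -4
Equation: x + 8y + 5z = -4

x + 8y + 5z = -4


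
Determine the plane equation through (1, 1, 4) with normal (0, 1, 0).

The plane through P with normal n = (a, b, c) satisfies n·(r - P) = 0,
i.e. ax + by + cz = a·x₀ + b·y₀ + c·z₀.
d = 0·1 + 1·1 + 0·4
  = 0 + 1 + 0
  = 1
Equation: y = 1

y = 1


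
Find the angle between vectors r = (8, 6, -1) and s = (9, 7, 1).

r·s = 8·9 + 6·7 + (-1)·1 = 72 + 42 - 1 = 113
|r| = √(8² + 6² + (-1)²) = √101 ≈ 10.05
|s| = √(9² + 7² + 1²) = √131 ≈ 11.45
cos θ = (r·s)/(|r||s|) = 113/(10.05·11.45) ≈ 0.9824
θ = arccos(0.9824) ≈ 10.77°

10.77°


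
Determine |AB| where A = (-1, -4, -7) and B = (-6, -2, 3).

d = √[(x₂-x₁)² + (y₂-y₁)² + (z₂-z₁)²]
  = √[(-5)² + 2² + 10²]
  = √[25 + 4 + 100]
  = √129
  ≈ 11.36

11.36


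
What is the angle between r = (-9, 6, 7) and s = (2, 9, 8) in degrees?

r·s = (-9)·2 + 6·9 + 7·8 = -18 + 54 + 56 = 92
|r| = √((-9)² + 6² + 7²) = √166 ≈ 12.88
|s| = √(2² + 9² + 8²) = √149 ≈ 12.21
cos θ = (r·s)/(|r||s|) = 92/(12.88·12.21) ≈ 0.585
θ = arccos(0.585) ≈ 54.2°

54.2°


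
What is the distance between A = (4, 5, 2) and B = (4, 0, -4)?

d = √[(x₂-x₁)² + (y₂-y₁)² + (z₂-z₁)²]
  = √[0² + (-5)² + (-6)²]
  = √[0 + 25 + 36]
  = √61
  ≈ 7.81

7.81


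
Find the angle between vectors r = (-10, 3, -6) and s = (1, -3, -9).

r·s = (-10)·1 + 3·(-3) + (-6)·(-9) = -10 - 9 + 54 = 35
|r| = √((-10)² + 3² + (-6)²) = √145 ≈ 12.04
|s| = √(1² + (-3)² + (-9)²) = √91 ≈ 9.539
cos θ = (r·s)/(|r||s|) = 35/(12.04·9.539) ≈ 0.3047
θ = arccos(0.3047) ≈ 72.26°

72.26°


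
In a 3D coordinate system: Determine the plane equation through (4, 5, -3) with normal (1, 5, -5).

The plane through P with normal n = (a, b, c) satisfies n·(r - P) = 0,
i.e. ax + by + cz = a·x₀ + b·y₀ + c·z₀.
d = 1·4 + 5·5 + (-5)·(-3)
  = 4 + 25 + 15
  = 44
Equation: x + 5y - 5z = 44

x + 5y - 5z = 44


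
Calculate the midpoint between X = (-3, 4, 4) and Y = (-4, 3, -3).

M = ((x₁+x₂)/2, (y₁+y₂)/2, (z₁+z₂)/2)
  = ((-3 - 4)/2, (4 + 3)/2, (4 - 3)/2)
  = (-7/2, 7/2, 1/2)
  = (-3.5, 3.5, 0.5)

(-3.5, 3.5, 0.5)


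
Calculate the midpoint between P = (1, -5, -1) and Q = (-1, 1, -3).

M = ((x₁+x₂)/2, (y₁+y₂)/2, (z₁+z₂)/2)
  = ((1 - 1)/2, (-5 + 1)/2, (-1 - 3)/2)
  = (0/2, -4/2, -4/2)
  = (0, -2, -2)

(0, -2, -2)


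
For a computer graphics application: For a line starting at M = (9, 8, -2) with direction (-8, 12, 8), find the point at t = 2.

P(t) = M + t·d
  = (9 + (-8)·2, 8 + 12·2, -2 + 8·2)
  = (9 - 16, 8 + 24, -2 + 16)
  = (-7, 32, 14)

(-7, 32, 14)


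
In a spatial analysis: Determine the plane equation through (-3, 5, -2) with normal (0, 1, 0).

The plane through P with normal n = (a, b, c) satisfies n·(r - P) = 0,
i.e. ax + by + cz = a·x₀ + b·y₀ + c·z₀.
d = 0·(-3) + 1·5 + 0·(-2)
  = 0 + 5 + 0
  = 5
Equation: y = 5

y = 5


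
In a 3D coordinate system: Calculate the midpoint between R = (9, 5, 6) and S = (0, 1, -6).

M = ((x₁+x₂)/2, (y₁+y₂)/2, (z₁+z₂)/2)
  = ((9 + 0)/2, (5 + 1)/2, (6 - 6)/2)
  = (9/2, 6/2, 0/2)
  = (4.5, 3, 0)

(4.5, 3, 0)


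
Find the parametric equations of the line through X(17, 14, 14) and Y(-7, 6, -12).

Direction vector d = Y - X = (-7 - 17, 6 - 14, -12 - 14) = (-24, -8, -26)
Parametric form r = X + t·d:
x = 17 - 24t, y = 14 - 8t, z = 14 - 26t

x = 17 - 24t, y = 14 - 8t, z = 14 - 26t


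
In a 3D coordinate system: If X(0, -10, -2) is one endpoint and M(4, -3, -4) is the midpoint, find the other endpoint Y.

Y = 2M - X
  = (2·4 - 0, 2·(-3) - (-10), 2·(-4) - (-2))
  = (8 + 0, -6 + 10, -8 + 2)
  = (8, 4, -6)

(8, 4, -6)


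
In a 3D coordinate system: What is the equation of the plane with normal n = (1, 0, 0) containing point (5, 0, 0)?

The plane through P with normal n = (a, b, c) satisfies n·(r - P) = 0,
i.e. ax + by + cz = a·x₀ + b·y₀ + c·z₀.
d = 1·5 + 0·0 + 0·0
  = 5 + 0 + 0
  = 5
Equation: x = 5

x = 5


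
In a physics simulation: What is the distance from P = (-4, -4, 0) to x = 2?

distance = |a·x₀ + b·y₀ + c·z₀ - d| / √(a² + b² + c²)
  = |1·(-4) + 0·(-4) + 0·0 - 2| / √(1² + 0² + 0²)
  = |-4 + 0 + 0 - 2| / √(1 + 0 + 0)
  = |-6| / √1
  = 6 / 1
  ≈ 6

6


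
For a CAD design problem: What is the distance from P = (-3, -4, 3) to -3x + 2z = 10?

distance = |a·x₀ + b·y₀ + c·z₀ - d| / √(a² + b² + c²)
  = |(-3)·(-3) + 0·(-4) + 2·3 - 10| / √((-3)² + 0² + 2²)
  = |9 + 0 + 6 - 10| / √(9 + 0 + 4)
  = |5| / √13
  = 5 / 3.606
  ≈ 1.387

1.387


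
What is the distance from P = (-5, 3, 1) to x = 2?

distance = |a·x₀ + b·y₀ + c·z₀ - d| / √(a² + b² + c²)
  = |1·(-5) + 0·3 + 0·1 - 2| / √(1² + 0² + 0²)
  = |-5 + 0 + 0 - 2| / √(1 + 0 + 0)
  = |-7| / √1
  = 7 / 1
  ≈ 7

7


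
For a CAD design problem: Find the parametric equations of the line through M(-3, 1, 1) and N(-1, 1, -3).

Direction vector d = N - M = (-1 + 3, 1 - 1, -3 - 1) = (2, 0, -4)
Parametric form r = M + t·d:
x = -3 + 2t, y = 1, z = 1 - 4t

x = -3 + 2t, y = 1, z = 1 - 4t


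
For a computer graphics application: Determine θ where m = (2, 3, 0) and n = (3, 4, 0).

m·n = 2·3 + 3·4 + 0·0 = 6 + 12 + 0 = 18
|m| = √(2² + 3² + 0²) = √13 ≈ 3.606
|n| = √(3² + 4² + 0²) = √25 ≈ 5
cos θ = (m·n)/(|m||n|) = 18/(3.606·5) ≈ 0.9985
θ = arccos(0.9985) ≈ 3.18°

3.18°


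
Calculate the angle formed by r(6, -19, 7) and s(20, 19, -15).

r·s = 6·20 + (-19)·19 + 7·(-15) = 120 - 361 - 105 = -346
|r| = √(6² + (-19)² + 7²) = √446 ≈ 21.12
|s| = √(20² + 19² + (-15)²) = √986 ≈ 31.4
cos θ = (r·s)/(|r||s|) = -346/(21.12·31.4) ≈ -0.5218
θ = arccos(-0.5218) ≈ 121.5°

121.5°


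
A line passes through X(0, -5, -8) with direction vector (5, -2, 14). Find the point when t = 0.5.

P(t) = X + t·d
  = (0 + 5·0.5, -5 + (-2)·0.5, -8 + 14·0.5)
  = (0 + 2.5, -5 - 1, -8 + 7)
  = (2.5, -6, -1)

(2.5, -6, -1)


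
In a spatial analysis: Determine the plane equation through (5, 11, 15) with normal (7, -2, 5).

The plane through P with normal n = (a, b, c) satisfies n·(r - P) = 0,
i.e. ax + by + cz = a·x₀ + b·y₀ + c·z₀.
d = 7·5 + (-2)·11 + 5·15
  = 35 - 22 + 75
  = 88
Equation: 7x - 2y + 5z = 88

7x - 2y + 5z = 88


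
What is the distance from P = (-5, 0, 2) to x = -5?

distance = |a·x₀ + b·y₀ + c·z₀ - d| / √(a² + b² + c²)
  = |1·(-5) + 0·0 + 0·2 - (-5)| / √(1² + 0² + 0²)
  = |-5 + 0 + 0 + 5| / √(1 + 0 + 0)
  = |0| / √1
  = 0 / 1
  ≈ 0

0


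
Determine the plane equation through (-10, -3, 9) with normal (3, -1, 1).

The plane through P with normal n = (a, b, c) satisfies n·(r - P) = 0,
i.e. ax + by + cz = a·x₀ + b·y₀ + c·z₀.
d = 3·(-10) + (-1)·(-3) + 1·9
  = -30 + 3 + 9
  = -18
Equation: 3x - y + z = -18

3x - y + z = -18


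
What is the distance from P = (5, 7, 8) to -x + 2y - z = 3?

distance = |a·x₀ + b·y₀ + c·z₀ - d| / √(a² + b² + c²)
  = |(-1)·5 + 2·7 + (-1)·8 - 3| / √((-1)² + 2² + (-1)²)
  = |-5 + 14 - 8 - 3| / √(1 + 4 + 1)
  = |-2| / √6
  = 2 / 2.449
  ≈ 0.8165

0.8165


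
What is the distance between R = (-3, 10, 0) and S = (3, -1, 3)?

d = √[(x₂-x₁)² + (y₂-y₁)² + (z₂-z₁)²]
  = √[6² + (-11)² + 3²]
  = √[36 + 121 + 9]
  = √166
  ≈ 12.88

12.88


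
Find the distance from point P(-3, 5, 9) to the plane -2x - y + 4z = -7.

distance = |a·x₀ + b·y₀ + c·z₀ - d| / √(a² + b² + c²)
  = |(-2)·(-3) + (-1)·5 + 4·9 - (-7)| / √((-2)² + (-1)² + 4²)
  = |6 - 5 + 36 + 7| / √(4 + 1 + 16)
  = |44| / √21
  = 44 / 4.583
  ≈ 9.602

9.602


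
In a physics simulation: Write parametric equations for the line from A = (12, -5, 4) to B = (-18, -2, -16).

Direction vector d = B - A = (-18 - 12, -2 + 5, -16 - 4) = (-30, 3, -20)
Parametric form r = A + t·d:
x = 12 - 30t, y = -5 + 3t, z = 4 - 20t

x = 12 - 30t, y = -5 + 3t, z = 4 - 20t


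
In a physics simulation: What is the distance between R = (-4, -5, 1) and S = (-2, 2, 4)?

d = √[(x₂-x₁)² + (y₂-y₁)² + (z₂-z₁)²]
  = √[2² + 7² + 3²]
  = √[4 + 49 + 9]
  = √62
  ≈ 7.874

7.874


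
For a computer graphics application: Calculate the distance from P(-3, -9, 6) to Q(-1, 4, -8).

d = √[(x₂-x₁)² + (y₂-y₁)² + (z₂-z₁)²]
  = √[2² + 13² + (-14)²]
  = √[4 + 169 + 196]
  = √369
  ≈ 19.21

19.21


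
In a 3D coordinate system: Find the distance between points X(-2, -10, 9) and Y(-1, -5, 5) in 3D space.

d = √[(x₂-x₁)² + (y₂-y₁)² + (z₂-z₁)²]
  = √[1² + 5² + (-4)²]
  = √[1 + 25 + 16]
  = √42
  ≈ 6.481

6.481


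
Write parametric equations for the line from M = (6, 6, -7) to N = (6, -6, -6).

Direction vector d = N - M = (6 - 6, -6 - 6, -6 + 7) = (0, -12, 1)
Parametric form r = M + t·d:
x = 6, y = 6 - 12t, z = -7 + t

x = 6, y = 6 - 12t, z = -7 + t


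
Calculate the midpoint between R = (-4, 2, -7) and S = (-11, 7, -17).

M = ((x₁+x₂)/2, (y₁+y₂)/2, (z₁+z₂)/2)
  = ((-4 - 11)/2, (2 + 7)/2, (-7 - 17)/2)
  = (-15/2, 9/2, -24/2)
  = (-7.5, 4.5, -12)

(-7.5, 4.5, -12)


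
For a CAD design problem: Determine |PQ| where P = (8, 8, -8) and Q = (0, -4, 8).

d = √[(x₂-x₁)² + (y₂-y₁)² + (z₂-z₁)²]
  = √[(-8)² + (-12)² + 16²]
  = √[64 + 144 + 256]
  = √464
  ≈ 21.54

21.54


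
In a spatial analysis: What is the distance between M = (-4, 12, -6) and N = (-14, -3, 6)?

d = √[(x₂-x₁)² + (y₂-y₁)² + (z₂-z₁)²]
  = √[(-10)² + (-15)² + 12²]
  = √[100 + 225 + 144]
  = √469
  ≈ 21.66

21.66


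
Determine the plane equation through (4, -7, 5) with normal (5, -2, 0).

The plane through P with normal n = (a, b, c) satisfies n·(r - P) = 0,
i.e. ax + by + cz = a·x₀ + b·y₀ + c·z₀.
d = 5·4 + (-2)·(-7) + 0·5
  = 20 + 14 + 0
  = 34
Equation: 5x - 2y = 34

5x - 2y = 34


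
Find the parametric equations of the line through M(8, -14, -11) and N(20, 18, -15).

Direction vector d = N - M = (20 - 8, 18 + 14, -15 + 11) = (12, 32, -4)
Parametric form r = M + t·d:
x = 8 + 12t, y = -14 + 32t, z = -11 - 4t

x = 8 + 12t, y = -14 + 32t, z = -11 - 4t


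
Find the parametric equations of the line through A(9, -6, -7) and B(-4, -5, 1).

Direction vector d = B - A = (-4 - 9, -5 + 6, 1 + 7) = (-13, 1, 8)
Parametric form r = A + t·d:
x = 9 - 13t, y = -6 + t, z = -7 + 8t

x = 9 - 13t, y = -6 + t, z = -7 + 8t


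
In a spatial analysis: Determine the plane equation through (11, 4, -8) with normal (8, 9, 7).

The plane through P with normal n = (a, b, c) satisfies n·(r - P) = 0,
i.e. ax + by + cz = a·x₀ + b·y₀ + c·z₀.
d = 8·11 + 9·4 + 7·(-8)
  = 88 + 36 - 56
  = 68
Equation: 8x + 9y + 7z = 68

8x + 9y + 7z = 68


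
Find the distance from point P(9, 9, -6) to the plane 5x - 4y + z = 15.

distance = |a·x₀ + b·y₀ + c·z₀ - d| / √(a² + b² + c²)
  = |5·9 + (-4)·9 + 1·(-6) - 15| / √(5² + (-4)² + 1²)
  = |45 - 36 - 6 - 15| / √(25 + 16 + 1)
  = |-12| / √42
  = 12 / 6.481
  ≈ 1.852

1.852


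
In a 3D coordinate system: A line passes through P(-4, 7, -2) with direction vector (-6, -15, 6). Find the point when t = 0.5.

P(t) = P + t·d
  = (-4 + (-6)·0.5, 7 + (-15)·0.5, -2 + 6·0.5)
  = (-4 - 3, 7 - 7.5, -2 + 3)
  = (-7, -0.5, 1)

(-7, -0.5, 1)


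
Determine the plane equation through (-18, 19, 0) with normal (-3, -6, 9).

The plane through P with normal n = (a, b, c) satisfies n·(r - P) = 0,
i.e. ax + by + cz = a·x₀ + b·y₀ + c·z₀.
d = (-3)·(-18) + (-6)·19 + 9·0
  = 54 - 114 + 0
  = -60
Equation: -3x - 6y + 9z = -60

-3x - 6y + 9z = -60


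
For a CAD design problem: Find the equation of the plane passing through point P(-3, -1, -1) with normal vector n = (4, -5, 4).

The plane through P with normal n = (a, b, c) satisfies n·(r - P) = 0,
i.e. ax + by + cz = a·x₀ + b·y₀ + c·z₀.
d = 4·(-3) + (-5)·(-1) + 4·(-1)
  = -12 + 5 - 4
  = -11
Equation: 4x - 5y + 4z = -11

4x - 5y + 4z = -11


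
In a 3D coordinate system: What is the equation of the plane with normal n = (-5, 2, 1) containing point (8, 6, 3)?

The plane through P with normal n = (a, b, c) satisfies n·(r - P) = 0,
i.e. ax + by + cz = a·x₀ + b·y₀ + c·z₀.
d = (-5)·8 + 2·6 + 1·3
  = -40 + 12 + 3
  = -25
Equation: -5x + 2y + z = -25

-5x + 2y + z = -25
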